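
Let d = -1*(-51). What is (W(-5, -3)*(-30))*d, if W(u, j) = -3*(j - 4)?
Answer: -32130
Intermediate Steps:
W(u, j) = 12 - 3*j (W(u, j) = -3*(-4 + j) = 12 - 3*j)
d = 51
(W(-5, -3)*(-30))*d = ((12 - 3*(-3))*(-30))*51 = ((12 + 9)*(-30))*51 = (21*(-30))*51 = -630*51 = -32130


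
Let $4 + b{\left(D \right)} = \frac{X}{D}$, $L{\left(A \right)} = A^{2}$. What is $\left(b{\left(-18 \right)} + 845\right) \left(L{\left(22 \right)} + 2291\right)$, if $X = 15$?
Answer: $\frac{4662925}{2} \approx 2.3315 \cdot 10^{6}$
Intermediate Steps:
$b{\left(D \right)} = -4 + \frac{15}{D}$
$\left(b{\left(-18 \right)} + 845\right) \left(L{\left(22 \right)} + 2291\right) = \left(\left(-4 + \frac{15}{-18}\right) + 845\right) \left(22^{2} + 2291\right) = \left(\left(-4 + 15 \left(- \frac{1}{18}\right)\right) + 845\right) \left(484 + 2291\right) = \left(\left(-4 - \frac{5}{6}\right) + 845\right) 2775 = \left(- \frac{29}{6} + 845\right) 2775 = \frac{5041}{6} \cdot 2775 = \frac{4662925}{2}$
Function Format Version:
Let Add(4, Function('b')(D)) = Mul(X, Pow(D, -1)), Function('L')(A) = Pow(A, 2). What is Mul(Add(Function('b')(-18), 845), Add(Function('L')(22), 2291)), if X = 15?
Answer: Rational(4662925, 2) ≈ 2.3315e+6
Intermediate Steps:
Function('b')(D) = Add(-4, Mul(15, Pow(D, -1)))
Mul(Add(Function('b')(-18), 845), Add(Function('L')(22), 2291)) = Mul(Add(Add(-4, Mul(15, Pow(-18, -1))), 845), Add(Pow(22, 2), 2291)) = Mul(Add(Add(-4, Mul(15, Rational(-1, 18))), 845), Add(484, 2291)) = Mul(Add(Add(-4, Rational(-5, 6)), 845), 2775) = Mul(Add(Rational(-29, 6), 845), 2775) = Mul(Rational(5041, 6), 2775) = Rational(4662925, 2)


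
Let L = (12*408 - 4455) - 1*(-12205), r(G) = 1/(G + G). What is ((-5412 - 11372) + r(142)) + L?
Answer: -1175191/284 ≈ -4138.0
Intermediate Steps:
r(G) = 1/(2*G)
L = 12646 (L = (4896 - 4455) + 12205 = 441 + 12205 = 12646)
((-5412 - 11372) + r(142)) + L = ((-5412 - 11372) + (½)/142) + 12646 = (-16784 + (½)*(1/142)) + 12646 = (-16784 + 1/284) + 12646 = -4766655/284 + 12646 = -1175191/284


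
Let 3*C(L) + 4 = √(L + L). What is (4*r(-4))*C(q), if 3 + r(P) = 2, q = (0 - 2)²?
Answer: 16/3 - 8*√2/3 ≈ 1.5621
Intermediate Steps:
q = 4 (q = (-2)² = 4)
r(P) = -1 (r(P) = -3 + 2 = -1)
C(L) = -4/3 + √2*√L/3 (C(L) = -4/3 + √(L + L)/3 = -4/3 + √(2*L)/3 = -4/3 + (√2*√L)/3 = -4/3 + √2*√L/3)
(4*r(-4))*C(q) = (4*(-1))*(-4/3 + √2*√4/3) = -4*(-4/3 + (⅓)*√2*2) = -4*(-4/3 + 2*√2/3) = 16/3 - 8*√2/3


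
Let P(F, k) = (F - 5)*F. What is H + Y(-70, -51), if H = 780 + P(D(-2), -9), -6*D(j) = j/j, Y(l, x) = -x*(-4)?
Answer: 20767/36 ≈ 576.86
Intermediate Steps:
Y(l, x) = 4*x
D(j) = -1/6 (D(j) = -j/(6*j) = -1/6*1 = -1/6)
P(F, k) = F*(-5 + F) (P(F, k) = (-5 + F)*F = F*(-5 + F))
H = 28111/36 (H = 780 - (-5 - 1/6)/6 = 780 - 1/6*(-31/6) = 780 + 31/36 = 28111/36 ≈ 780.86)
H + Y(-70, -51) = 28111/36 + 4*(-51) = 28111/36 - 204 = 20767/36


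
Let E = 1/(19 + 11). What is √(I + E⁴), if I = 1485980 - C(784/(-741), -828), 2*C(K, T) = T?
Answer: √1203979140001/900 ≈ 1219.2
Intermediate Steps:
C(K, T) = T/2
I = 1486394 (I = 1485980 - (-828)/2 = 1485980 - 1*(-414) = 1485980 + 414 = 1486394)
E = 1/30 ≈ 0.033333
√(I + E⁴) = √(1486394 + (1/30)⁴) = √(1486394 + 1/810000) = √(1203979140001/810000) = √1203979140001/900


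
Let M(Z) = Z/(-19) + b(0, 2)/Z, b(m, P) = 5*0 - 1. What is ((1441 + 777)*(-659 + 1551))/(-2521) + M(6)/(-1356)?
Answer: -305837503649/389706264 ≈ -784.79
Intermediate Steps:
b(m, P) = -1 (b(m, P) = 0 - 1 = -1)
M(Z) = -1/Z - Z/19 (M(Z) = Z/(-19) - 1/Z = Z*(-1/19) - 1/Z = -Z/19 - 1/Z = -1/Z - Z/19)
((1441 + 777)*(-659 + 1551))/(-2521) + M(6)/(-1356) = ((1441 + 777)*(-659 + 1551))/(-2521) + (-1/6 - 1/19*6)/(-1356) = (2218*892)*(-1/2521) + (-1*⅙ - 6/19)*(-1/1356) = 1978456*(-1/2521) + (-⅙ - 6/19)*(-1/1356) = -1978456/2521 - 55/114*(-1/1356) = -1978456/2521 + 55/154584 = -305837503649/389706264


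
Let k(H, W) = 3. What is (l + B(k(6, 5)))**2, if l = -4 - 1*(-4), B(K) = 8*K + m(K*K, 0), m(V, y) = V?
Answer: 1089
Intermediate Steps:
B(K) = K**2 + 8*K (B(K) = 8*K + K*K = 8*K + K**2 = K**2 + 8*K)
l = 0 (l = -4 + 4 = 0)
(l + B(k(6, 5)))**2 = (0 + 3*(8 + 3))**2 = (0 + 3*11)**2 = (0 + 33)**2 = 33**2 = 1089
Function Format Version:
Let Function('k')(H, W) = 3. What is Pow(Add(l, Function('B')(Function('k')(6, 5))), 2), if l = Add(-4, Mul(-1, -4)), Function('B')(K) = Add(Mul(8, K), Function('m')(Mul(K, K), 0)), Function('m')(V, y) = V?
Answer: 1089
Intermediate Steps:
Function('B')(K) = Add(Pow(K, 2), Mul(8, K)) (Function('B')(K) = Add(Mul(8, K), Mul(K, K)) = Add(Mul(8, K), Pow(K, 2)) = Add(Pow(K, 2), Mul(8, K)))
l = 0 (l = Add(-4, 4) = 0)
Pow(Add(l, Function('B')(Function('k')(6, 5))), 2) = Pow(Add(0, Mul(3, Add(8, 3))), 2) = Pow(Add(0, Mul(3, 11)), 2) = Pow(Add(0, 33), 2) = Pow(33, 2) = 1089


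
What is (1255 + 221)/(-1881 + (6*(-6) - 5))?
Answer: -738/961 ≈ -0.76795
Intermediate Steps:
(1255 + 221)/(-1881 + (6*(-6) - 5)) = 1476/(-1881 + (-36 - 5)) = 1476/(-1881 - 41) = 1476/(-1922) = 1476*(-1/1922) = -738/961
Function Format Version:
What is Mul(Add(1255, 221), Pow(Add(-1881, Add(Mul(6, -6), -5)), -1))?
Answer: Rational(-738, 961) ≈ -0.76795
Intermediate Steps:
Mul(Add(1255, 221), Pow(Add(-1881, Add(Mul(6, -6), -5)), -1)) = Mul(1476, Pow(Add(-1881, Add(-36, -5)), -1)) = Mul(1476, Pow(Add(-1881, -41), -1)) = Mul(1476, Pow(-1922, -1)) = Mul(1476, Rational(-1, 1922)) = Rational(-738, 961)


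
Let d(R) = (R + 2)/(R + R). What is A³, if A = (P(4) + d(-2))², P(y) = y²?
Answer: 16777216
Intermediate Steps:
d(R) = (2 + R)/(2*R) (d(R) = (2 + R)/((2*R)) = (2 + R)*(1/(2*R)) = (2 + R)/(2*R))
A = 256 (A = (4² + (½)*(2 - 2)/(-2))² = (16 + (½)*(-½)*0)² = (16 + 0)² = 16² = 256)
A³ = 256³ = 16777216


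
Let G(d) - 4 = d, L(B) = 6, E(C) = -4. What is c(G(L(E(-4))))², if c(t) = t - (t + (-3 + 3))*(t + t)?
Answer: 36100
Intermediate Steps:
G(d) = 4 + d
c(t) = t - 2*t² (c(t) = t - (t + 0)*2*t = t - t*2*t = t - 2*t²)
c(G(L(E(-4))))² = ((4 + 6)*(1 - 2*(4 + 6)))² = (10*(1 - 2*10))² = (10*(1 - 20))² = (10*(-19))² = (-190)² = 36100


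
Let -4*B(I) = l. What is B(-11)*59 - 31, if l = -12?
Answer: 146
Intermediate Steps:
B(I) = 3 (B(I) = -¼*(-12) = 3)
B(-11)*59 - 31 = 3*59 - 31 = 177 - 31 = 146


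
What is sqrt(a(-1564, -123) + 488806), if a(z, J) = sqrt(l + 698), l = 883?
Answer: sqrt(488806 + sqrt(1581)) ≈ 699.17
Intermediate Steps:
a(z, J) = sqrt(1581) (a(z, J) = sqrt(883 + 698) = sqrt(1581))
sqrt(a(-1564, -123) + 488806) = sqrt(sqrt(1581) + 488806) = sqrt(488806 + sqrt(1581))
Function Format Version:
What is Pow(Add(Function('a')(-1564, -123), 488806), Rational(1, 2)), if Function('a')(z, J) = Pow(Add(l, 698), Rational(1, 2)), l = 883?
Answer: Pow(Add(488806, Pow(1581, Rational(1, 2))), Rational(1, 2)) ≈ 699.17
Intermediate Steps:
Function('a')(z, J) = Pow(1581, Rational(1, 2)) (Function('a')(z, J) = Pow(Add(883, 698), Rational(1, 2)) = Pow(1581, Rational(1, 2)))
Pow(Add(Function('a')(-1564, -123), 488806), Rational(1, 2)) = Pow(Add(Pow(1581, Rational(1, 2)), 488806), Rational(1, 2)) = Pow(Add(488806, Pow(1581, Rational(1, 2))), Rational(1, 2))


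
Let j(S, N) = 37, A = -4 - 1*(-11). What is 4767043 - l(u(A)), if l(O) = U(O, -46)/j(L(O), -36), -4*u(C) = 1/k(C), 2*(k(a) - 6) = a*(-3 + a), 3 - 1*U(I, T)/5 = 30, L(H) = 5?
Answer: 176380726/37 ≈ 4.7670e+6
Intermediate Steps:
A = 7 (A = -4 + 11 = 7)
U(I, T) = -135 (U(I, T) = 15 - 5*30 = 15 - 150 = -135)
k(a) = 6 + a*(-3 + a)/2 (k(a) = 6 + (a*(-3 + a))/2 = 6 + a*(-3 + a)/2)
u(C) = -1/(4*(6 + C²/2 - 3*C/2))
l(O) = -135/37
4767043 - l(u(A)) = 4767043 - 1*(-135/37) = 4767043 + 135/37 = 176380726/37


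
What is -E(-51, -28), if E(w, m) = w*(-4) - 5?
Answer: -199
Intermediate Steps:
E(w, m) = -5 - 4*w (E(w, m) = -4*w - 5 = -5 - 4*w)
-E(-51, -28) = -(-5 - 4*(-51)) = -(-5 + 204) = -1*199 = -199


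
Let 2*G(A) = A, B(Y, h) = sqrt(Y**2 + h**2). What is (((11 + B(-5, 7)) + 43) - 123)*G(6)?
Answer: -207 + 3*sqrt(74) ≈ -181.19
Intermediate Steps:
G(A) = A/2
(((11 + B(-5, 7)) + 43) - 123)*G(6) = (((11 + sqrt((-5)**2 + 7**2)) + 43) - 123)*((1/2)*6) = (((11 + sqrt(25 + 49)) + 43) - 123)*3 = (((11 + sqrt(74)) + 43) - 123)*3 = ((54 + sqrt(74)) - 123)*3 = (-69 + sqrt(74))*3 = -207 + 3*sqrt(74)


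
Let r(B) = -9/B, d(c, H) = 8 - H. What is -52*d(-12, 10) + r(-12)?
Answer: 419/4 ≈ 104.75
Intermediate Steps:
-52*d(-12, 10) + r(-12) = -52*(8 - 1*10) - 9/(-12) = -52*(8 - 10) - 9*(-1/12) = -52*(-2) + ¾ = 104 + ¾ = 419/4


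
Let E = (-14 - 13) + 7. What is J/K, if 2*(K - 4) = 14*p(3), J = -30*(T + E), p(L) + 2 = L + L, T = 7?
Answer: 195/16 ≈ 12.188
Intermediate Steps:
E = -20 (E = -27 + 7 = -20)
p(L) = -2 + 2*L (p(L) = -2 + (L + L) = -2 + 2*L)
J = 390 (J = -30*(7 - 20) = -30*(-13) = 390)
K = 32 (K = 4 + (14*(-2 + 2*3))/2 = 4 + (14*(-2 + 6))/2 = 4 + (14*4)/2 = 4 + (½)*56 = 4 + 28 = 32)
J/K = 390/32 = 390*(1/32) = 195/16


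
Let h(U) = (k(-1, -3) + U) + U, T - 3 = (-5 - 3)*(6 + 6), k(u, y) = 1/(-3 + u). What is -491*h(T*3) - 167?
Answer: 1095735/4 ≈ 2.7393e+5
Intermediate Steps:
T = -93 (T = 3 + (-5 - 3)*(6 + 6) = 3 - 8*12 = 3 - 96 = -93)
h(U) = -1/4 + 2*U (h(U) = (1/(-3 - 1) + U) + U = (1/(-4) + U) + U = (-1/4 + U) + U = -1/4 + 2*U)
-491*h(T*3) - 167 = -491*(-1/4 + 2*(-93*3)) - 167 = -491*(-1/4 + 2*(-279)) - 167 = -491*(-1/4 - 558) - 167 = -491*(-2233/4) - 167 = 1096403/4 - 167 = 1095735/4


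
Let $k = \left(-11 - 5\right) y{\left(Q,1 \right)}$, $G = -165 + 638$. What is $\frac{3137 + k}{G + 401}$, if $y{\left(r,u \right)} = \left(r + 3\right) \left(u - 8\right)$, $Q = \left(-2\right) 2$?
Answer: $\frac{3025}{874} \approx 3.4611$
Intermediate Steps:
$G = 473$
$Q = -4$
$y{\left(r,u \right)} = \left(-8 + u\right) \left(3 + r\right)$ ($y{\left(r,u \right)} = \left(3 + r\right) \left(-8 + u\right) = \left(-8 + u\right) \left(3 + r\right)$)
$k = -112$ ($k = \left(-11 - 5\right) \left(-24 - -32 + 3 \cdot 1 - 4\right) = \left(-11 - 5\right) \left(-24 + 32 + 3 - 4\right) = \left(-16\right) 7 = -112$)
$\frac{3137 + k}{G + 401} = \frac{3137 - 112}{473 + 401} = \frac{3025}{874}$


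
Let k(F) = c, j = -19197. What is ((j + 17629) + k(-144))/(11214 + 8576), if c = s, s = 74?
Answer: -747/9895 ≈ -0.075493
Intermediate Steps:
c = 74
k(F) = 74
((j + 17629) + k(-144))/(11214 + 8576) = ((-19197 + 17629) + 74)/(11214 + 8576) = (-1568 + 74)/19790 = -1494*1/19790 = -747/9895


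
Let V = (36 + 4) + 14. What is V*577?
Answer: 31158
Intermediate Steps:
V = 54 (V = 40 + 14 = 54)
V*577 = 54*577 = 31158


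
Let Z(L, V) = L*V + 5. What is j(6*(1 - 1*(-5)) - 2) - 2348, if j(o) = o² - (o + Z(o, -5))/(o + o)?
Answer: -80925/68 ≈ -1190.1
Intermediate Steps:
Z(L, V) = 5 + L*V
j(o) = o² - (5 - 4*o)/(2*o) (j(o) = o² - (o + (5 + o*(-5)))/(o + o) = o² - (o + (5 - 5*o))/(2*o) = o² - (5 - 4*o)*1/(2*o) = o² - (5 - 4*o)/(2*o))
j(6*(1 - 1*(-5)) - 2) - 2348 = (2 + (6*(1 - 1*(-5)) - 2)² - 5/(2*(6*(1 - 1*(-5)) - 2))) - 2348 = (2 + (6*(1 + 5) - 2)² - 5/(2*(6*(1 + 5) - 2))) - 2348 = (2 + (6*6 - 2)² - 5/(2*(6*6 - 2))) - 2348 = (2 + (36 - 2)² - 5/(2*(36 - 2))) - 2348 = (2 + 34² - 5/2/34) - 2348 = (2 + 1156 - 5/2*1/34) - 2348 = (2 + 1156 - 5/68) - 2348 = 78739/68 - 2348 = -80925/68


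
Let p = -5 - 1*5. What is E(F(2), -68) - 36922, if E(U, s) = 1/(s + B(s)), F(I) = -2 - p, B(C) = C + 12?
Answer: -4578329/124 ≈ -36922.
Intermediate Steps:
p = -10 (p = -5 - 5 = -10)
B(C) = 12 + C
F(I) = 8 (F(I) = -2 - 1*(-10) = -2 + 10 = 8)
E(U, s) = 1/(12 + 2*s) (E(U, s) = 1/(s + (12 + s)) = 1/(12 + 2*s))
E(F(2), -68) - 36922 = 1/(2*(6 - 68)) - 36922 = (½)/(-62) - 36922 = (½)*(-1/62) - 36922 = -1/124 - 36922 = -4578329/124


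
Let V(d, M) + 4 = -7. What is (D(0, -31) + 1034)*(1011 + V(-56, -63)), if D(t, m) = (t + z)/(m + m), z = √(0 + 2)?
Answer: 1034000 - 500*√2/31 ≈ 1.0340e+6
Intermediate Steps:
V(d, M) = -11 (V(d, M) = -4 - 7 = -11)
z = √2 ≈ 1.4142
D(t, m) = (t + √2)/(2*m) (D(t, m) = (t + √2)/(m + m) = (t + √2)/((2*m)) = (t + √2)*(1/(2*m)) = (t + √2)/(2*m))
(D(0, -31) + 1034)*(1011 + V(-56, -63)) = ((½)*(0 + √2)/(-31) + 1034)*(1011 - 11) = ((½)*(-1/31)*√2 + 1034)*1000 = (-√2/62 + 1034)*1000 = (1034 - √2/62)*1000 = 1034000 - 500*√2/31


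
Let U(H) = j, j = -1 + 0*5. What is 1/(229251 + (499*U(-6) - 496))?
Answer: 1/228256 ≈ 4.3810e-6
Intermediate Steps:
j = -1 (j = -1 + 0 = -1)
U(H) = -1
1/(229251 + (499*U(-6) - 496)) = 1/(229251 + (499*(-1) - 496)) = 1/(229251 + (-499 - 496)) = 1/(229251 - 995) = 1/228256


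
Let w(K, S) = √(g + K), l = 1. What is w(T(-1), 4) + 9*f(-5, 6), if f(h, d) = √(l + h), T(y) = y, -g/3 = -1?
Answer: √2 + 18*I ≈ 1.4142 + 18.0*I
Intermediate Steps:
g = 3 (g = -3*(-1) = 3)
w(K, S) = √(3 + K)
f(h, d) = √(1 + h)
w(T(-1), 4) + 9*f(-5, 6) = √(3 - 1) + 9*√(1 - 5) = √2 + 9*√(-4) = √2 + 9*(2*I) = √2 + 18*I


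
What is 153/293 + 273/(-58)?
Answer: -71115/16994 ≈ -4.1847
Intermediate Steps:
153/293 + 273/(-58) = 153*(1/293) + 273*(-1/58) = 153/293 - 273/58 = -71115/16994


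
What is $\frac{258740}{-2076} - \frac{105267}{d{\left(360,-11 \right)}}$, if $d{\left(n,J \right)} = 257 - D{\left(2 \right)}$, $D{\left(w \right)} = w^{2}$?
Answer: $- \frac{70998878}{131307} \approx -540.71$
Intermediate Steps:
$d{\left(n,J \right)} = 253$ ($d{\left(n,J \right)} = 257 - 2^{2} = 257 - 4 = 253$)
$\frac{258740}{-2076} - \frac{105267}{d{\left(360,-11 \right)}} = \frac{258740}{-2076} - \frac{105267}{253} = 258740 \left(- \frac{1}{2076}\right) - \frac{105267}{253} = - \frac{64685}{519} - \frac{105267}{253} = - \frac{70998878}{131307}$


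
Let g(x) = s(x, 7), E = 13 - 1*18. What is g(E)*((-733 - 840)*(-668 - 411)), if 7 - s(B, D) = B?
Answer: 20367204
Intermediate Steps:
s(B, D) = 7 - B
E = -5 (E = 13 - 18 = -5)
g(x) = 7 - x
g(E)*((-733 - 840)*(-668 - 411)) = (7 - 1*(-5))*((-733 - 840)*(-668 - 411)) = (7 + 5)*(-1573*(-1079)) = 12*1697267 = 20367204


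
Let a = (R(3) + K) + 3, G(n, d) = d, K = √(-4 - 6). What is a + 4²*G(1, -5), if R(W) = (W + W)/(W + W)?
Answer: -76 + I*√10 ≈ -76.0 + 3.1623*I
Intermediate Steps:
K = I*√10 (K = √(-10) = I*√10 ≈ 3.1623*I)
R(W) = 1 (R(W) = (2*W)/((2*W)) = (2*W)*(1/(2*W)) = 1)
a = 4 + I*√10 (a = (1 + I*√10) + 3 = 4 + I*√10 ≈ 4.0 + 3.1623*I)
a + 4²*G(1, -5) = (4 + I*√10) + 4²*(-5) = (4 + I*√10) + 16*(-5) = (4 + I*√10) - 80 = -76 + I*√10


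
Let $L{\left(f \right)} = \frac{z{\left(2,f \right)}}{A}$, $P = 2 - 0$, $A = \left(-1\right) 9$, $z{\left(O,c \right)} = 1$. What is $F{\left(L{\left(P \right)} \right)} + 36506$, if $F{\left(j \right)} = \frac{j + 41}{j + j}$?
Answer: $36322$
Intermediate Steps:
$A = -9$
$P = 2$ ($P = 2 + 0 = 2$)
$L{\left(f \right)} = - \frac{1}{9}$ ($L{\left(f \right)} = 1 \frac{1}{-9} = 1 \left(- \frac{1}{9}\right) = - \frac{1}{9}$)
$F{\left(j \right)} = \frac{41 + j}{2 j}$
$F{\left(L{\left(P \right)} \right)} + 36506 = \frac{41 - \frac{1}{9}}{2 \left(- \frac{1}{9}\right)} + 36506 = \frac{1}{2} \left(-9\right) \frac{368}{9} + 36506 = -184 + 36506 = 36322$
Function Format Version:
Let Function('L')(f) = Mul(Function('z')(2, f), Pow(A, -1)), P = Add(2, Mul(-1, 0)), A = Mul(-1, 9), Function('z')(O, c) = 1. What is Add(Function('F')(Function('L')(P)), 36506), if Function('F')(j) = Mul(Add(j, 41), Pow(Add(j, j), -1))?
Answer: 36322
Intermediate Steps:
A = -9
P = 2 (P = Add(2, 0) = 2)
Function('L')(f) = Rational(-1, 9) (Function('L')(f) = Mul(1, Pow(-9, -1)) = Mul(1, Rational(-1, 9)) = Rational(-1, 9))
Function('F')(j) = Mul(Rational(1, 2), Pow(j, -1), Add(41, j)) (Function('F')(j) = Mul(Add(41, j), Pow(Mul(2, j), -1)) = Mul(Add(41, j), Mul(Rational(1, 2), Pow(j, -1))) = Mul(Rational(1, 2), Pow(j, -1), Add(41, j)))
Add(Function('F')(Function('L')(P)), 36506) = Add(Mul(Rational(1, 2), Pow(Rational(-1, 9), -1), Add(41, Rational(-1, 9))), 36506) = Add(Mul(Rational(1, 2), -9, Rational(368, 9)), 36506) = Add(-184, 36506) = 36322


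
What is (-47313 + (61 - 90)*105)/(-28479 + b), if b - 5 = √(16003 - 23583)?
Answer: 119491141/67564688 + 8393*I*√1895/67564688 ≈ 1.7685 + 0.0054076*I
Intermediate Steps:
b = 5 + 2*I*√1895 (b = 5 + √(16003 - 23583) = 5 + √(-7580) = 5 + 2*I*√1895 ≈ 5.0 + 87.063*I)
(-47313 + (61 - 90)*105)/(-28479 + b) = (-47313 + (61 - 90)*105)/(-28479 + (5 + 2*I*√1895)) = (-47313 - 29*105)/(-28474 + 2*I*√1895) = (-47313 - 3045)/(-28474 + 2*I*√1895) = -50358/(-28474 + 2*I*√1895)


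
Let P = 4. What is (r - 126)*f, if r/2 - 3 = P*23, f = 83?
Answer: 5312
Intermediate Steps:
r = 190 (r = 6 + 2*(4*23) = 6 + 2*92 = 6 + 184 = 190)
(r - 126)*f = (190 - 126)*83 = 64*83 = 5312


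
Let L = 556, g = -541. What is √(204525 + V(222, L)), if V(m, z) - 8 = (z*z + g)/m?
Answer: √1127634718/74 ≈ 453.79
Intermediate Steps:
V(m, z) = 8 + (-541 + z²)/m (V(m, z) = 8 + (z*z - 541)/m = 8 + (z² - 541)/m = 8 + (-541 + z²)/m)
√(204525 + V(222, L)) = √(204525 + (-541 + 556² + 8*222)/222) = √(204525 + (-541 + 309136 + 1776)/222) = √(204525 + (1/222)*310371) = √(204525 + 103457/74) = √(15238307/74) = √1127634718/74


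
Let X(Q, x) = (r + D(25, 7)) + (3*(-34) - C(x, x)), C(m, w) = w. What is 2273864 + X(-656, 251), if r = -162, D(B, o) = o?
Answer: 2273356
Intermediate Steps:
X(Q, x) = -257 - x (X(Q, x) = (-162 + 7) + (3*(-34) - x) = -155 + (-102 - x) = -257 - x)
2273864 + X(-656, 251) = 2273864 + (-257 - 1*251) = 2273864 + (-257 - 251) = 2273864 - 508 = 2273356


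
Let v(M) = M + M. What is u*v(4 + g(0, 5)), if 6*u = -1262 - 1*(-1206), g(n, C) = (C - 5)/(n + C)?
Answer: -224/3 ≈ -74.667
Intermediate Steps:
g(n, C) = (-5 + C)/(C + n)
v(M) = 2*M
u = -28/3 (u = (-1262 - 1*(-1206))/6 = (-1262 + 1206)/6 = (⅙)*(-56) = -28/3 ≈ -9.3333)
u*v(4 + g(0, 5)) = -56*(4 + (-5 + 5)/(5 + 0))/3 = -56*(4 + 0/5)/3 = -56*(4 + (⅕)*0)/3 = -56*(4 + 0)/3 = -56*4/3 = -28/3*8 = -224/3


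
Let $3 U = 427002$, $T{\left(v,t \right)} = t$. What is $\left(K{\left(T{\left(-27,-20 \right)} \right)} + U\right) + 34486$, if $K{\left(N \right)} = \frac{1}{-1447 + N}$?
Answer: $\frac{259394939}{1467} \approx 1.7682 \cdot 10^{5}$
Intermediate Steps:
$U = 142334$ ($U = \frac{1}{3} \cdot 427002 = 142334$)
$\left(K{\left(T{\left(-27,-20 \right)} \right)} + U\right) + 34486 = \left(\frac{1}{-1447 - 20} + 142334\right) + 34486 = \left(\frac{1}{-1467} + 142334\right) + 34486 = \left(- \frac{1}{1467} + 142334\right) + 34486 = \frac{208803977}{1467} + 34486 = \frac{259394939}{1467}$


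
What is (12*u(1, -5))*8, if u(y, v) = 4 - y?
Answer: 288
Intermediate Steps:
(12*u(1, -5))*8 = (12*(4 - 1*1))*8 = (12*(4 - 1))*8 = (12*3)*8 = 36*8 = 288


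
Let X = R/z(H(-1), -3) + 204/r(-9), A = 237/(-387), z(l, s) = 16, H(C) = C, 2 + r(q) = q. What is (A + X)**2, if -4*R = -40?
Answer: 44261848225/128867904 ≈ 343.47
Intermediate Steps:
R = 10 (R = -1/4*(-40) = 10)
r(q) = -2 + q
A = -79/129 (A = 237*(-1/387) = -79/129 ≈ -0.61240)
X = -1577/88 (X = 10/16 + 204/(-2 - 9) = 10*(1/16) + 204/(-11) = 5/8 + 204*(-1/11) = 5/8 - 204/11 = -1577/88 ≈ -17.920)
(A + X)**2 = (-79/129 - 1577/88)**2 = (-210385/11352)**2 = 44261848225/128867904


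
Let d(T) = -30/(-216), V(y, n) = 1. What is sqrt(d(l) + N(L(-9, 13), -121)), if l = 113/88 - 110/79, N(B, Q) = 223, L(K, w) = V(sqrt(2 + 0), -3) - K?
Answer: sqrt(8033)/6 ≈ 14.938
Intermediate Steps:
L(K, w) = 1 - K
l = -753/6952 (l = 113*(1/88) - 110*1/79 = 113/88 - 110/79 = -753/6952 ≈ -0.10831)
d(T) = 5/36 (d(T) = -30*(-1/216) = 5/36)
sqrt(d(l) + N(L(-9, 13), -121)) = sqrt(5/36 + 223) = sqrt(8033/36) = sqrt(8033)/6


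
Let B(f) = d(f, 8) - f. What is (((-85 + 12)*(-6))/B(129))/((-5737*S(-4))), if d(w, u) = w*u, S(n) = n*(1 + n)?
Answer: -73/10361022 ≈ -7.0456e-6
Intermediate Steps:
d(w, u) = u*w
B(f) = 7*f (B(f) = 8*f - f = 7*f)
(((-85 + 12)*(-6))/B(129))/((-5737*S(-4))) = (((-85 + 12)*(-6))/((7*129)))/((-(-22948)*(1 - 4))) = (-73*(-6)/903)/((-(-22948)*(-3))) = (438*(1/903))/((-5737*12)) = (146/301)/(-68844) = (146/301)*(-1/68844) = -73/10361022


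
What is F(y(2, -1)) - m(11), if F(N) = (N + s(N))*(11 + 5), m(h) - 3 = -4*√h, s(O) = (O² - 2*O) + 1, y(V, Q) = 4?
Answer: 205 + 4*√11 ≈ 218.27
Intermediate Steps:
s(O) = 1 + O² - 2*O
m(h) = 3 - 4*√h
F(N) = 16 - 16*N + 16*N² (F(N) = (N + (1 + N² - 2*N))*(11 + 5) = (1 + N² - N)*16 = 16 - 16*N + 16*N²)
F(y(2, -1)) - m(11) = (16 - 16*4 + 16*4²) - (3 - 4*√11) = (16 - 64 + 16*16) + (-3 + 4*√11) = (16 - 64 + 256) + (-3 + 4*√11) = 208 + (-3 + 4*√11) = 205 + 4*√11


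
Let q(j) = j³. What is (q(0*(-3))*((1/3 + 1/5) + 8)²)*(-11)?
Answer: 0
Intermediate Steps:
(q(0*(-3))*((1/3 + 1/5) + 8)²)*(-11) = ((0*(-3))³*((1/3 + 1/5) + 8)²)*(-11) = (0³*((1*(⅓) + 1*(⅕)) + 8)²)*(-11) = (0*((⅓ + ⅕) + 8)²)*(-11) = (0*(8/15 + 8)²)*(-11) = (0*(128/15)²)*(-11) = (0*(16384/225))*(-11) = 0*(-11) = 0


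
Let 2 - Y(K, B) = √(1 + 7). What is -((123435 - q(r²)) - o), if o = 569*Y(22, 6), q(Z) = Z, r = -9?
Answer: -122216 - 1138*√2 ≈ -1.2383e+5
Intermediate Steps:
Y(K, B) = 2 - 2*√2 (Y(K, B) = 2 - √(1 + 7) = 2 - √8 = 2 - 2*√2)
o = 1138 - 1138*√2 (o = 569*(2 - 2*√2) = 1138 - 1138*√2 ≈ -471.38)
-((123435 - q(r²)) - o) = -((123435 - 1*(-9)²) - (1138 - 1138*√2)) = -((123435 - 1*81) + (-1138 + 1138*√2)) = -((123435 - 81) + (-1138 + 1138*√2)) = -(123354 + (-1138 + 1138*√2)) = -(122216 + 1138*√2) = -122216 - 1138*√2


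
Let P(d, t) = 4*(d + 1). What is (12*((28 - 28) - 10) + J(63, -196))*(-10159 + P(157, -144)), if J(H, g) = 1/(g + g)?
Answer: 64022801/56 ≈ 1.1433e+6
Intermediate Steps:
J(H, g) = 1/(2*g)
P(d, t) = 4 + 4*d (P(d, t) = 4*(1 + d) = 4 + 4*d)
(12*((28 - 28) - 10) + J(63, -196))*(-10159 + P(157, -144)) = (12*((28 - 28) - 10) + (½)/(-196))*(-10159 + (4 + 4*157)) = (12*(0 - 10) + (½)*(-1/196))*(-10159 + (4 + 628)) = (12*(-10) - 1/392)*(-10159 + 632) = (-120 - 1/392)*(-9527) = -47041/392*(-9527) = 64022801/56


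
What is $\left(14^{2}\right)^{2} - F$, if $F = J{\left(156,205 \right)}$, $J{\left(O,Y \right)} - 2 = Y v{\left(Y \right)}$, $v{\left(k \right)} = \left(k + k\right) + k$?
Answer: $-87661$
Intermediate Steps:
$v{\left(k \right)} = 3 k$ ($v{\left(k \right)} = 2 k + k = 3 k$)
$J{\left(O,Y \right)} = 2 + 3 Y^{2}$ ($J{\left(O,Y \right)} = 2 + Y 3 Y = 2 + 3 Y^{2}$)
$F = 126077$ ($F = 2 + 3 \cdot 205^{2} = 2 + 3 \cdot 42025 = 2 + 126075 = 126077$)
$\left(14^{2}\right)^{2} - F = \left(14^{2}\right)^{2} - 126077 = 196^{2} - 126077 = 38416 - 126077 = -87661$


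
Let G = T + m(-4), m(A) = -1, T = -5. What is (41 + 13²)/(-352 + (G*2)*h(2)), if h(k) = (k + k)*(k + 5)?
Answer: -105/344 ≈ -0.30523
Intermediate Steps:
h(k) = 2*k*(5 + k) (h(k) = (2*k)*(5 + k) = 2*k*(5 + k))
G = -6 (G = -5 - 1 = -6)
(41 + 13²)/(-352 + (G*2)*h(2)) = (41 + 13²)/(-352 + (-6*2)*(2*2*(5 + 2))) = (41 + 169)/(-352 - 24*2*7) = 210/(-352 - 12*28) = 210/(-352 - 336) = 210/(-688) = 210*(-1/688) = -105/344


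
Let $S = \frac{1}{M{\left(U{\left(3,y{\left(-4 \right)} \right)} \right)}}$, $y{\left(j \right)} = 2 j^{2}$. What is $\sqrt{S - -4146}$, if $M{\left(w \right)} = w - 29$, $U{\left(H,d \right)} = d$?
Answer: $\frac{\sqrt{37317}}{3} \approx 64.392$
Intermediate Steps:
$M{\left(w \right)} = -29 + w$
$S = \frac{1}{3}$ ($S = \frac{1}{-29 + 2 \left(-4\right)^{2}} = \frac{1}{-29 + 2 \cdot 16} = \frac{1}{-29 + 32} = \frac{1}{3} \approx 0.33333$)
$\sqrt{S - -4146} = \sqrt{\frac{1}{3} - -4146} = \sqrt{\frac{1}{3} + \left(4224 - 78\right)} = \sqrt{\frac{1}{3} + 4146} = \sqrt{\frac{12439}{3}} = \frac{\sqrt{37317}}{3}$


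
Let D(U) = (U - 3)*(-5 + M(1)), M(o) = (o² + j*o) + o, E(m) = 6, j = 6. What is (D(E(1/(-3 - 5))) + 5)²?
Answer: 196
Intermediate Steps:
M(o) = o² + 7*o (M(o) = (o² + 6*o) + o = o² + 7*o)
D(U) = -9 + 3*U (D(U) = (U - 3)*(-5 + 1*(7 + 1)) = (-3 + U)*(-5 + 1*8) = (-3 + U)*(-5 + 8) = (-3 + U)*3 = -9 + 3*U)
(D(E(1/(-3 - 5))) + 5)² = ((-9 + 3*6) + 5)² = ((-9 + 18) + 5)² = (9 + 5)² = 14² = 196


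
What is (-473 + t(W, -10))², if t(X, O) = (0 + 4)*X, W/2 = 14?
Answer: 130321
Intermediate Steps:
W = 28 (W = 2*14 = 28)
t(X, O) = 4*X
(-473 + t(W, -10))² = (-473 + 4*28)² = (-473 + 112)² = (-361)² = 130321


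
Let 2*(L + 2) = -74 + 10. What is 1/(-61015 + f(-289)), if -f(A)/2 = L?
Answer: -1/60947 ≈ -1.6408e-5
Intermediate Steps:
L = -34 (L = -2 + (-74 + 10)/2 = -2 + (½)*(-64) = -2 - 32 = -34)
f(A) = 68 (f(A) = -2*(-34) = 68)
1/(-61015 + f(-289)) = 1/(-61015 + 68) = 1/(-60947) = -1/60947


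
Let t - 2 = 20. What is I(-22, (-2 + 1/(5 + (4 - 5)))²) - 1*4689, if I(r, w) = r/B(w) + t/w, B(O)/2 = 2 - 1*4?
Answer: -458279/98 ≈ -4676.3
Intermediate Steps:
t = 22 (t = 2 + 20 = 22)
B(O) = -4 (B(O) = 2*(2 - 1*4) = 2*(2 - 4) = 2*(-2) = -4)
I(r, w) = 22/w - r/4 (I(r, w) = r/(-4) + 22/w = r*(-¼) + 22/w = -r/4 + 22/w = 22/w - r/4)
I(-22, (-2 + 1/(5 + (4 - 5)))²) - 1*4689 = (22/((-2 + 1/(5 + (4 - 5)))²) - ¼*(-22)) - 1*4689 = (22/((-2 + 1/(5 - 1))²) + 11/2) - 4689 = (22/((-2 + 1/4)²) + 11/2) - 4689 = (22/((-2 + ¼)²) + 11/2) - 4689 = (22/((-7/4)²) + 11/2) - 4689 = (22/(49/16) + 11/2) - 4689 = (22*(16/49) + 11/2) - 4689 = (352/49 + 11/2) - 4689 = 1243/98 - 4689 = -458279/98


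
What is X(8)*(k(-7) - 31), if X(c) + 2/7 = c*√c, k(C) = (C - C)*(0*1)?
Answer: 62/7 - 496*√2 ≈ -692.59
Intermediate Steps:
k(C) = 0 (k(C) = 0*0 = 0)
X(c) = -2/7 + c^(3/2) (X(c) = -2/7 + c*√c = -2/7 + c^(3/2))
X(8)*(k(-7) - 31) = (-2/7 + 8^(3/2))*(0 - 31) = (-2/7 + 16*√2)*(-31) = 62/7 - 496*√2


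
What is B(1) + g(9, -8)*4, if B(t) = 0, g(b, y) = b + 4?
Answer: 52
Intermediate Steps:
g(b, y) = 4 + b
B(1) + g(9, -8)*4 = 0 + (4 + 9)*4 = 0 + 13*4 = 0 + 52 = 52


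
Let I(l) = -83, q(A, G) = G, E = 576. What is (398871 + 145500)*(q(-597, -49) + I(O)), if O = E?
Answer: -71856972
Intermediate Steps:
O = 576
(398871 + 145500)*(q(-597, -49) + I(O)) = (398871 + 145500)*(-49 - 83) = 544371*(-132) = -71856972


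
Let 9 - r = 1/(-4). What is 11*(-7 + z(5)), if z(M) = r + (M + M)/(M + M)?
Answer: 143/4 ≈ 35.750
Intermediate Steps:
r = 37/4 (r = 9 - 1/(-4) = 9 - 1*(-¼) = 9 + ¼ = 37/4 ≈ 9.2500)
z(M) = 41/4 (z(M) = 37/4 + (M + M)/(M + M) = 37/4 + (2*M)/((2*M)) = 37/4 + (2*M)*(1/(2*M)) = 37/4 + 1 = 41/4)
11*(-7 + z(5)) = 11*(-7 + 41/4) = 11*(13/4) = 143/4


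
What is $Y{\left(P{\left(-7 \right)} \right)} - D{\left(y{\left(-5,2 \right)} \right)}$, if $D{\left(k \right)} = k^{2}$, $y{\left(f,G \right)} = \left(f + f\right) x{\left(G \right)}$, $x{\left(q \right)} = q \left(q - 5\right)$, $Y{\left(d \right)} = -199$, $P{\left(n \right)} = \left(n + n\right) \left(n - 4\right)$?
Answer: $-3799$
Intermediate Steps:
$P{\left(n \right)} = 2 n \left(-4 + n\right)$
$x{\left(q \right)} = q \left(-5 + q\right)$
$y{\left(f,G \right)} = 2 G f \left(-5 + G\right)$ ($y{\left(f,G \right)} = \left(f + f\right) G \left(-5 + G\right) = 2 f G \left(-5 + G\right) = 2 G f \left(-5 + G\right)$)
$Y{\left(P{\left(-7 \right)} \right)} - D{\left(y{\left(-5,2 \right)} \right)} = -199 - \left(2 \cdot 2 \left(-5\right) \left(-5 + 2\right)\right)^{2} = -199 - \left(2 \cdot 2 \left(-5\right) \left(-3\right)\right)^{2} = -199 - 60^{2} = -199 - 3600 = -3799$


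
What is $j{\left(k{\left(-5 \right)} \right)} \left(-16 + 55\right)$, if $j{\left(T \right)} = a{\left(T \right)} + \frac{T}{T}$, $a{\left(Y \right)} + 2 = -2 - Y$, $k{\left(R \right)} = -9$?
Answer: $234$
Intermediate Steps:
$a{\left(Y \right)} = -4 - Y$ ($a{\left(Y \right)} = -2 - \left(2 + Y\right) = -4 - Y$)
$j{\left(T \right)} = -3 - T$ ($j{\left(T \right)} = \left(-4 - T\right) + \frac{T}{T} = \left(-4 - T\right) + 1 = -3 - T$)
$j{\left(k{\left(-5 \right)} \right)} \left(-16 + 55\right) = \left(-3 - -9\right) \left(-16 + 55\right) = \left(-3 + 9\right) 39 = 6 \cdot 39 = 234$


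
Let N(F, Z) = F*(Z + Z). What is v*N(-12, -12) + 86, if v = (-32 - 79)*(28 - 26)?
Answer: -63850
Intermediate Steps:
N(F, Z) = 2*F*Z (N(F, Z) = F*(2*Z) = 2*F*Z)
v = -222 (v = -111*2 = -222)
v*N(-12, -12) + 86 = -444*(-12)*(-12) + 86 = -222*288 + 86 = -63936 + 86 = -63850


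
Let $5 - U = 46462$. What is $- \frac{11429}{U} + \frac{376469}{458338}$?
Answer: $\frac{22727965335}{21293008466} \approx 1.0674$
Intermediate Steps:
$U = -46457$ ($U = 5 - 46462 = -46457$)
$- \frac{11429}{U} + \frac{376469}{458338} = - \frac{11429}{-46457} + \frac{376469}{458338} = \left(-11429\right) \left(- \frac{1}{46457}\right) + 376469 \cdot \frac{1}{458338} = \frac{11429}{46457} + \frac{376469}{458338} = \frac{22727965335}{21293008466}$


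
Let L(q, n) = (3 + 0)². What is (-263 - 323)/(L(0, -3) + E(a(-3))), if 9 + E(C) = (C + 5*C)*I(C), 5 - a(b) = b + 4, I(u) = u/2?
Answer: -293/24 ≈ -12.208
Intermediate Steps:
I(u) = u/2 (I(u) = u*(½) = u/2)
a(b) = 1 - b (a(b) = 5 - (b + 4) = 5 - (4 + b) = 5 + (-4 - b) = 1 - b)
E(C) = -9 + 3*C² (E(C) = -9 + (C + 5*C)*(C/2) = -9 + (6*C)*(C/2) = -9 + 3*C²)
L(q, n) = 9 (L(q, n) = 3² = 9)
(-263 - 323)/(L(0, -3) + E(a(-3))) = (-263 - 323)/(9 + (-9 + 3*(1 - 1*(-3))²)) = -586/(9 + (-9 + 3*(1 + 3)²)) = -586/(9 + (-9 + 3*4²)) = -586/(9 + (-9 + 3*16)) = -586/(9 + (-9 + 48)) = -586/(9 + 39) = -586/48 = -586*1/48 = -293/24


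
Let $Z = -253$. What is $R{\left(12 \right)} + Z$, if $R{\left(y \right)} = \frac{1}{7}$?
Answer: $- \frac{1770}{7} \approx -252.86$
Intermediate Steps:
$R{\left(y \right)} = \frac{1}{7}$
$R{\left(12 \right)} + Z = \frac{1}{7} - 253 = - \frac{1770}{7}$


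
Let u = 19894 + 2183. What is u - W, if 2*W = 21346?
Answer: 11404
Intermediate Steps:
u = 22077
W = 10673 (W = (1/2)*21346 = 10673)
u - W = 22077 - 1*10673 = 22077 - 10673 = 11404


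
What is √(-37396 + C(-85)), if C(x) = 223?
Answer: I*√37173 ≈ 192.8*I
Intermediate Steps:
√(-37396 + C(-85)) = √(-37396 + 223) = √(-37173) = I*√37173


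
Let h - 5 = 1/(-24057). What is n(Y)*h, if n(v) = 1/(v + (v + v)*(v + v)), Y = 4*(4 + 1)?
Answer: 30071/9743085 ≈ 0.0030864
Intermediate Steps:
h = 120284/24057 (h = 5 + 1/(-24057) = 5 - 1/24057 = 120284/24057 ≈ 5.0000)
Y = 20 (Y = 4*5 = 20)
n(v) = 1/(v + 4*v²) (n(v) = 1/(v + (2*v)*(2*v)) = 1/(v + 4*v²))
n(Y)*h = (1/(20*(1 + 4*20)))*(120284/24057) = (1/(20*(1 + 80)))*(120284/24057) = ((1/20)/81)*(120284/24057) = ((1/20)*(1/81))*(120284/24057) = (1/1620)*(120284/24057) = 30071/9743085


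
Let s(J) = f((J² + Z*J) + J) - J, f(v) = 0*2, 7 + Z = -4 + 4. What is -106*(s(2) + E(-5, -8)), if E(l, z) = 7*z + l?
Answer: 6678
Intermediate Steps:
Z = -7 (Z = -7 + (-4 + 4) = -7 + 0 = -7)
E(l, z) = l + 7*z
f(v) = 0
s(J) = -J (s(J) = 0 - J = -J)
-106*(s(2) + E(-5, -8)) = -106*(-1*2 + (-5 + 7*(-8))) = -106*(-2 + (-5 - 56)) = -106*(-2 - 61) = -106*(-63) = 6678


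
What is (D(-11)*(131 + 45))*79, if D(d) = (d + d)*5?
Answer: -1529440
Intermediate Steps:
D(d) = 10*d (D(d) = (2*d)*5 = 10*d)
(D(-11)*(131 + 45))*79 = ((10*(-11))*(131 + 45))*79 = -110*176*79 = -19360*79 = -1529440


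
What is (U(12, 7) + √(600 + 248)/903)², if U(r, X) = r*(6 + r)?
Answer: 38043723152/815409 + 576*√53/301 ≈ 46670.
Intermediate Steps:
(U(12, 7) + √(600 + 248)/903)² = (12*(6 + 12) + √(600 + 248)/903)² = (12*18 + √848*(1/903))² = (216 + (4*√53)*(1/903))² = (216 + 4*√53/903)²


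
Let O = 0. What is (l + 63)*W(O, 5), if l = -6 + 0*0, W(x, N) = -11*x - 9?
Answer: -513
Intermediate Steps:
W(x, N) = -9 - 11*x
l = -6 (l = -6 + 0 = -6)
(l + 63)*W(O, 5) = (-6 + 63)*(-9 - 11*0) = 57*(-9 + 0) = 57*(-9) = -513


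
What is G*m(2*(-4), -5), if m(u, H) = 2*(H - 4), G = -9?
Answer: 162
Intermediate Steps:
m(u, H) = -8 + 2*H (m(u, H) = 2*(-4 + H) = -8 + 2*H)
G*m(2*(-4), -5) = -9*(-8 + 2*(-5)) = -9*(-8 - 10) = -9*(-18) = 162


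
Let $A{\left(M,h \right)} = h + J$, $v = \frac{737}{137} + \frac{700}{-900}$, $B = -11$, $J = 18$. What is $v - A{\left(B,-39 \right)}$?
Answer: $\frac{31567}{1233} \approx 25.602$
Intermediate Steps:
$v = \frac{5674}{1233}$ ($v = 737 \cdot \frac{1}{137} + 700 \left(- \frac{1}{900}\right) = \frac{737}{137} - \frac{7}{9} = \frac{5674}{1233} \approx 4.6018$)
$A{\left(M,h \right)} = 18 + h$ ($A{\left(M,h \right)} = h + 18 = 18 + h$)
$v - A{\left(B,-39 \right)} = \frac{5674}{1233} - \left(18 - 39\right) = \frac{5674}{1233} - -21 = \frac{5674}{1233} + 21 = \frac{31567}{1233}$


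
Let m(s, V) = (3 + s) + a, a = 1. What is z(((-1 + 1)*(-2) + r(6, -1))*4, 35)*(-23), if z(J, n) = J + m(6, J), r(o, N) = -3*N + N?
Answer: -414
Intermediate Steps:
m(s, V) = 4 + s (m(s, V) = (3 + s) + 1 = 4 + s)
r(o, N) = -2*N
z(J, n) = 10 + J (z(J, n) = J + (4 + 6) = J + 10 = 10 + J)
z(((-1 + 1)*(-2) + r(6, -1))*4, 35)*(-23) = (10 + ((-1 + 1)*(-2) - 2*(-1))*4)*(-23) = (10 + (0*(-2) + 2)*4)*(-23) = (10 + (0 + 2)*4)*(-23) = (10 + 2*4)*(-23) = (10 + 8)*(-23) = 18*(-23) = -414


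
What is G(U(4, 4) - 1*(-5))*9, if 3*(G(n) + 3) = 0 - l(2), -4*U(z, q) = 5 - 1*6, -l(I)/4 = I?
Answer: -3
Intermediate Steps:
l(I) = -4*I
U(z, q) = ¼ (U(z, q) = -(5 - 1*6)/4 = -(5 - 6)/4 = -¼*(-1) = ¼)
G(n) = -⅓ (G(n) = -3 + (0 - (-4)*2)/3 = -3 + (0 - 1*(-8))/3 = -3 + (0 + 8)/3 = -3 + (⅓)*8 = -3 + 8/3 = -⅓)
G(U(4, 4) - 1*(-5))*9 = -⅓*9 = -3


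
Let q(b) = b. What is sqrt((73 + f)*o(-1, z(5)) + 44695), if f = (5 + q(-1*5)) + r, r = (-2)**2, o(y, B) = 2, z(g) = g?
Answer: sqrt(44849) ≈ 211.78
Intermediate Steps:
r = 4
f = 4 (f = (5 - 1*5) + 4 = (5 - 5) + 4 = 0 + 4 = 4)
sqrt((73 + f)*o(-1, z(5)) + 44695) = sqrt((73 + 4)*2 + 44695) = sqrt(77*2 + 44695) = sqrt(154 + 44695) = sqrt(44849)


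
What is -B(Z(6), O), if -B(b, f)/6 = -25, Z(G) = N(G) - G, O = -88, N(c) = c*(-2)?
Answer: -150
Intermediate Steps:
N(c) = -2*c
Z(G) = -3*G (Z(G) = -2*G - G = -3*G)
B(b, f) = 150 (B(b, f) = -6*(-25) = 150)
-B(Z(6), O) = -1*150 = -150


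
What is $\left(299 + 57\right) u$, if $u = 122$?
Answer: $43432$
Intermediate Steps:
$\left(299 + 57\right) u = \left(299 + 57\right) 122 = 356 \cdot 122 = 43432$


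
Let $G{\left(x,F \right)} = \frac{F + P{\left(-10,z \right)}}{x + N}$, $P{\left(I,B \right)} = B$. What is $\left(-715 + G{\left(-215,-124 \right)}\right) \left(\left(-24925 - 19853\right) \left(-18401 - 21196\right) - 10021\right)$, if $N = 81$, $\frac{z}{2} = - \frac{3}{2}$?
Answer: $- \frac{169652125290935}{134} \approx -1.2661 \cdot 10^{12}$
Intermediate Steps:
$z = -3$ ($z = 2 \left(- \frac{3}{2}\right) = -3$)
$G{\left(x,F \right)} = \frac{-3 + F}{81 + x}$ ($G{\left(x,F \right)} = \frac{F - 3}{x + 81} = \frac{-3 + F}{81 + x}$)
$\left(-715 + G{\left(-215,-124 \right)}\right) \left(\left(-24925 - 19853\right) \left(-18401 - 21196\right) - 10021\right) = \left(-715 + \frac{-3 - 124}{81 - 215}\right) \left(\left(-24925 - 19853\right) \left(-18401 - 21196\right) - 10021\right) = \left(-715 + \frac{1}{-134} \left(-127\right)\right) \left(\left(-44778\right) \left(-39597\right) - 10021\right) = \left(-715 - - \frac{127}{134}\right) \left(1773074466 - 10021\right) = \left(-715 + \frac{127}{134}\right) 1773064445 = \left(- \frac{95683}{134}\right) 1773064445 = - \frac{169652125290935}{134}$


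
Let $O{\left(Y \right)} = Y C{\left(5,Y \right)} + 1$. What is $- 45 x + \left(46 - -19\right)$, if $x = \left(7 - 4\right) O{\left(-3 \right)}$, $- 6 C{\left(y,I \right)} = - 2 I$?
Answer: $-475$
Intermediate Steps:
$C{\left(y,I \right)} = \frac{I}{3}$ ($C{\left(y,I \right)} = - \frac{\left(-2\right) I}{6} = \frac{I}{3}$)
$O{\left(Y \right)} = 1 + \frac{Y^{2}}{3}$ ($O{\left(Y \right)} = Y \frac{Y}{3} + 1 = \frac{Y^{2}}{3} + 1 = 1 + \frac{Y^{2}}{3}$)
$x = 12$ ($x = \left(7 - 4\right) \left(1 + \frac{\left(-3\right)^{2}}{3}\right) = 3 \left(1 + \frac{1}{3} \cdot 9\right) = 3 \left(1 + 3\right) = 3 \cdot 4 = 12$)
$- 45 x + \left(46 - -19\right) = \left(-45\right) 12 + \left(46 - -19\right) = -540 + \left(46 + 19\right) = -540 + 65 = -475$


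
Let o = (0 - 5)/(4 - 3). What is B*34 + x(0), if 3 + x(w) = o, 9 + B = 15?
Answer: 196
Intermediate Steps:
B = 6 (B = -9 + 15 = 6)
o = -5 (o = -5/1 = -5*1 = -5)
x(w) = -8 (x(w) = -3 - 5 = -8)
B*34 + x(0) = 6*34 - 8 = 204 - 8 = 196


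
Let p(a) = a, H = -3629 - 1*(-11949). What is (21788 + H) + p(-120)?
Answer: 29988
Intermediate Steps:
H = 8320 (H = -3629 + 11949 = 8320)
(21788 + H) + p(-120) = (21788 + 8320) - 120 = 30108 - 120 = 29988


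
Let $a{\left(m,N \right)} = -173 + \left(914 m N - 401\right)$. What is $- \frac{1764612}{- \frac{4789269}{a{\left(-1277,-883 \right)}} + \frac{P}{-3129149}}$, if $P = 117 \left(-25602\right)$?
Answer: $- \frac{632310679364995123200}{341351184859591} \approx -1.8524 \cdot 10^{6}$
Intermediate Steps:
$P = -2995434$
$a{\left(m,N \right)} = -574 + 914 N m$ ($a{\left(m,N \right)} = -173 + \left(914 N m - 401\right) = -173 + \left(-401 + 914 N m\right) = -574 + 914 N m$)
$- \frac{1764612}{- \frac{4789269}{a{\left(-1277,-883 \right)}} + \frac{P}{-3129149}} = - \frac{1764612}{- \frac{4789269}{-574 + 914 \left(-883\right) \left(-1277\right)} - \frac{2995434}{-3129149}} = - \frac{1764612}{- \frac{4789269}{-574 + 1030618174} - - \frac{2995434}{3129149}} = - \frac{1764612}{- \frac{4789269}{1030617600} + \frac{2995434}{3129149}} = - \frac{1764612}{\left(-4789269\right) \frac{1}{1030617600} + \frac{2995434}{3129149}} = - \frac{1764612}{- \frac{1596423}{343539200} + \frac{2995434}{3129149}} = - \frac{1764612}{\frac{1024053554578773}{1074985344140800}} = \left(-1764612\right) \frac{1074985344140800}{1024053554578773} = - \frac{632310679364995123200}{341351184859591}$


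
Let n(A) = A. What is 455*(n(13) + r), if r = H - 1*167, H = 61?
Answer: -42315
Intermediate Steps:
r = -106 (r = 61 - 1*167 = 61 - 167 = -106)
455*(n(13) + r) = 455*(13 - 106) = 455*(-93) = -42315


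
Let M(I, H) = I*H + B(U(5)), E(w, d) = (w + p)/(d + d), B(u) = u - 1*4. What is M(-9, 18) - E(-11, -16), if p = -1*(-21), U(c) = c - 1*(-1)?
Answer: -2555/16 ≈ -159.69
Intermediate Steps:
U(c) = 1 + c (U(c) = c + 1 = 1 + c)
p = 21
B(u) = -4 + u (B(u) = u - 4 = -4 + u)
E(w, d) = (21 + w)/(2*d) (E(w, d) = (w + 21)/(d + d) = (21 + w)/((2*d)) = (21 + w)*(1/(2*d)) = (21 + w)/(2*d))
M(I, H) = 2 + H*I (M(I, H) = I*H + (-4 + (1 + 5)) = H*I + (-4 + 6) = H*I + 2 = 2 + H*I)
M(-9, 18) - E(-11, -16) = (2 + 18*(-9)) - (21 - 11)/(2*(-16)) = (2 - 162) - (-1)*10/(2*16) = -160 - 1*(-5/16) = -160 + 5/16 = -2555/16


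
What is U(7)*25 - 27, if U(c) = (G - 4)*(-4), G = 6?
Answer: -227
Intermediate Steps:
U(c) = -8 (U(c) = (6 - 4)*(-4) = 2*(-4) = -8)
U(7)*25 - 27 = -8*25 - 27 = -200 - 27 = -227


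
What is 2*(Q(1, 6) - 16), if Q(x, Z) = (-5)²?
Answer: 18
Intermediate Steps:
Q(x, Z) = 25
2*(Q(1, 6) - 16) = 2*(25 - 16) = 2*9 = 18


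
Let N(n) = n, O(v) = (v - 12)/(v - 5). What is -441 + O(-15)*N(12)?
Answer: -2124/5 ≈ -424.80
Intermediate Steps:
O(v) = (-12 + v)/(-5 + v)
-441 + O(-15)*N(12) = -441 + ((-12 - 15)/(-5 - 15))*12 = -441 + (-27/(-20))*12 = -441 - 1/20*(-27)*12 = -441 + (27/20)*12 = -441 + 81/5 = -2124/5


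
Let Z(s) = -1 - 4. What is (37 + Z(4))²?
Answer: 1024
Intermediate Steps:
Z(s) = -5
(37 + Z(4))² = (37 - 5)² = 32² = 1024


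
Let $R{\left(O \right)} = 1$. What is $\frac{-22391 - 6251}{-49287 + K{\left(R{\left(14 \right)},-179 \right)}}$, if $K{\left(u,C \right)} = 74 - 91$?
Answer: $\frac{14321}{24652} \approx 0.58093$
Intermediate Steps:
$K{\left(u,C \right)} = -17$ ($K{\left(u,C \right)} = 74 - 91 = -17$)
$\frac{-22391 - 6251}{-49287 + K{\left(R{\left(14 \right)},-179 \right)}} = \frac{-22391 - 6251}{-49287 - 17} = - \frac{28642}{-49304} = \left(-28642\right) \left(- \frac{1}{49304}\right) = \frac{14321}{24652}$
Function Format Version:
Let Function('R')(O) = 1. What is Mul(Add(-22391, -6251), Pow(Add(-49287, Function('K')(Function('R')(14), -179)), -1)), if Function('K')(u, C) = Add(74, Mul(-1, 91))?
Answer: Rational(14321, 24652) ≈ 0.58093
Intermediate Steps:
Function('K')(u, C) = -17 (Function('K')(u, C) = Add(74, -91) = -17)
Mul(Add(-22391, -6251), Pow(Add(-49287, Function('K')(Function('R')(14), -179)), -1)) = Mul(Add(-22391, -6251), Pow(Add(-49287, -17), -1)) = Mul(-28642, Pow(-49304, -1)) = Mul(-28642, Rational(-1, 49304)) = Rational(14321, 24652)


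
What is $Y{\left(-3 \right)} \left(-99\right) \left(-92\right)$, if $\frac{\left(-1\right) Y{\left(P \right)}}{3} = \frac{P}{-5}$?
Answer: $- \frac{81972}{5} \approx -16394.0$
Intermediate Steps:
$Y{\left(P \right)} = \frac{3 P}{5}$ ($Y{\left(P \right)} = - 3 \frac{P}{-5} = - 3 P \left(- \frac{1}{5}\right) = - 3 \left(- \frac{P}{5}\right) = \frac{3 P}{5}$)
$Y{\left(-3 \right)} \left(-99\right) \left(-92\right) = \frac{3}{5} \left(-3\right) \left(-99\right) \left(-92\right) = \left(- \frac{9}{5}\right) \left(-99\right) \left(-92\right) = \frac{891}{5} \left(-92\right) = - \frac{81972}{5}$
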